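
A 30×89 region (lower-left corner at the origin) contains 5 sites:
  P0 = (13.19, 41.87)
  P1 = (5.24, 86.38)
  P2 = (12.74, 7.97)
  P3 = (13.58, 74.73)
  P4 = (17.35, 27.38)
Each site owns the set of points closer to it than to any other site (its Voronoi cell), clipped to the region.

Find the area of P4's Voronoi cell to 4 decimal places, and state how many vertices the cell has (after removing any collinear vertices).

Area of P4's cell: 505.8539 (4 vertices)

1. box [0,30]×[0,89]: [(0, 0) (30, 0) (30, 89) (0, 89)]
2. ⊥bis P4·P0 via (15.27,34.625): [(0, 30.2411) (0, 0) (30, 0) (30, 38.8539)]  |A|=1036.4245
3. ⊥bis P4·P1 via (11.295,56.88): [(0, 30.2411) (0, 0) (30, 0) (30, 38.8539)]  |A|=1036.4245
4. ⊥bis P4·P2 via (15.045,17.675): [(0, 30.2411) (0, 21.2483) (30, 14.1231) (30, 38.8539)]  |A|=505.8539
5. ⊥bis P4·P3 via (15.465,51.055): [(0, 30.2411) (0, 21.2483) (30, 14.1231) (30, 38.8539)]  |A|=505.8539
6. canonical 4-gon: [(0, 30.2411) (0, 21.2483) (30, 14.1231) (30, 38.8539)]
7. shoelace: 505.8539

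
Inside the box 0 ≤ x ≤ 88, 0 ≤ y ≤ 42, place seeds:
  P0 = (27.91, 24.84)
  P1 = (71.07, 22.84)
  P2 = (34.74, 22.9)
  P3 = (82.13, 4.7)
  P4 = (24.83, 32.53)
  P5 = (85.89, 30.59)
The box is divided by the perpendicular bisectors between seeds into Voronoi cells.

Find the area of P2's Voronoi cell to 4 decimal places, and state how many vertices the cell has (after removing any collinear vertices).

Area of P2's cell: 902.8646 (5 vertices)

1. box [0,88]×[0,42]: [(0, 0) (88, 0) (88, 42) (0, 42)]
2. ⊥bis P2·P0 via (31.325,23.87): [(24.5449, 0) (88, 0) (88, 42) (36.4747, 42)]  |A|=2414.5883
3. ⊥bis P2·P1 via (52.905,22.87): [(24.5449, 0) (52.8672, 0) (52.9366, 42) (36.4747, 42)]  |A|=940.4686
4. ⊥bis P2·P3 via (58.435,13.8): [(24.5449, 0) (52.8672, 0) (52.9366, 42) (36.4747, 42)]  |A|=940.4686
5. ⊥bis P2·P4 via (29.785,27.715): [(33.5043, 31.5424) (24.5449, 0) (52.8672, 0) (52.9366, 42) (43.6664, 42)]  |A|=902.8646
6. ⊥bis P2·P5 via (60.315,26.745): [(33.5043, 31.5424) (24.5449, 0) (52.8672, 0) (52.9366, 42) (43.6664, 42)]  |A|=902.8646
7. canonical 5-gon: [(33.5043, 31.5424) (24.5449, 0) (52.8672, 0) (52.9366, 42) (43.6664, 42)]
8. shoelace: 902.8646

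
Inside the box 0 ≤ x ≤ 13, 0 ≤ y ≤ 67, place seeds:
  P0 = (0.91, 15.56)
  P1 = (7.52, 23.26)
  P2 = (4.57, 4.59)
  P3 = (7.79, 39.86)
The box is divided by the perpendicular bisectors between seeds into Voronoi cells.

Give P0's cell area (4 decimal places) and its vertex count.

Area of P0's cell: 80.6606 (3 vertices)

1. box [0,13]×[0,67]: [(0, 0) (13, 0) (13, 67) (0, 67)]
2. ⊥bis P0·P1 via (4.215,19.41): [(0, 23.0283) (0, 0) (13, 0) (13, 11.8686)]  |A|=226.83
3. ⊥bis P0·P2 via (2.74,10.075): [(11.633, 13.042) (0, 23.0283) (0, 9.1608)]  |A|=80.6606
4. ⊥bis P0·P3 via (4.35,27.71): [(11.633, 13.042) (0, 23.0283) (0, 9.1608)]  |A|=80.6606
5. canonical 3-gon: [(11.633, 13.042) (0, 23.0283) (0, 9.1608)]
6. shoelace: 80.6606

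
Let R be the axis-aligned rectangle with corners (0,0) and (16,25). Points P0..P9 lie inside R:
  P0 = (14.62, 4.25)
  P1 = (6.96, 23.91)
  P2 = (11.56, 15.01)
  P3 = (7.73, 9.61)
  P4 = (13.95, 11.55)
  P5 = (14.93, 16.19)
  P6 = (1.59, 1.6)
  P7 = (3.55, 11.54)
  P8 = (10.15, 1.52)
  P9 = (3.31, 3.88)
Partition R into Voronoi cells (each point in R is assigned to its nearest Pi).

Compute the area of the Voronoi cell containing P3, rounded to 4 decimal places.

Area of P3's cell: 39.9426

1. box [0,16]×[0,25]: [(0, 0) (16, 0) (16, 25) (0, 25)]
2. ⊥bis P3·P0 via (11.175,6.93): [(0, 0) (5.7839, 0) (16, 13.1323) (16, 25) (0, 25)]  |A|=332.9195
3. ⊥bis P3·P1 via (7.345,16.76): [(0, 16.3645) (0, 0) (5.7839, 0) (16, 13.1323) (16, 17.226)]  |A|=201.6438
4. ⊥bis P3·P2 via (9.645,12.31): [(3.6513, 16.5611) (0, 16.3645) (0, 0) (5.7839, 0) (13.3281, 9.6977)]  |A|=150.5805
5. ⊥bis P3·P4 via (10.84,10.58): [(10.4866, 11.7131) (3.6513, 16.5611) (0, 16.3645) (0, 0) (5.7839, 0) (11.7485, 7.6672)]  |A|=146.1039
6. ⊥bis P3·P5 via (11.33,12.9): [(10.4866, 11.7131) (3.6513, 16.5611) (0, 16.3645) (0, 0) (5.7839, 0) (11.7485, 7.6672)]  |A|=146.1039
7. ⊥bis P3·P6 via (4.66,5.605): [(10.4866, 11.7131) (3.6513, 16.5611) (0, 16.3645) (0, 9.1771) (8.0955, 2.9715) (11.7485, 7.6672)]  |A|=100.3637
8. ⊥bis P3·P7 via (5.64,10.575): [(10.4866, 11.7131) (7.2315, 14.0218) (3.6889, 6.3494) (8.0955, 2.9715) (11.7485, 7.6672)]  |A|=50.2279
9. ⊥bis P3·P8 via (8.94,5.565): [(10.4866, 11.7131) (7.2315, 14.0218) (3.6889, 6.3494) (5.8989, 4.6553) (10.4689, 6.0223) (11.7485, 7.6672)]  |A|=44.879
10. ⊥bis P3·P9 via (5.52,6.745): [(10.4866, 11.7131) (7.2315, 14.0218) (4.3045, 7.6826) (7.5779, 5.1576) (10.4689, 6.0223) (11.7485, 7.6672)]  |A|=39.9426
11. canonical 6-gon: [(10.4866, 11.7131) (7.2315, 14.0218) (4.3045, 7.6826) (7.5779, 5.1576) (10.4689, 6.0223) (11.7485, 7.6672)]
12. shoelace: 39.9426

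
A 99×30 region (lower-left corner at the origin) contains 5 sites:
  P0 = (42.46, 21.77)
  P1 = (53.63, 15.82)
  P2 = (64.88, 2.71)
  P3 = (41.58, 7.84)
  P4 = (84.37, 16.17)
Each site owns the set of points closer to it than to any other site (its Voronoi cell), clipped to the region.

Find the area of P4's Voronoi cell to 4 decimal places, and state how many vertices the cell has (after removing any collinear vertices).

1. box [0,99]×[0,30]: [(0, 0) (99, 0) (99, 30) (0, 30)]
2. ⊥bis P4·P0 via (63.415,18.97): [(60.8802, 0) (99, 0) (99, 30) (64.8888, 30)]  |A|=1083.4641
3. ⊥bis P4·P1 via (69,15.995): [(69.1821, 0) (99, 0) (99, 30) (68.8405, 30)]  |A|=899.6601
4. ⊥bis P4·P2 via (74.625,9.44): [(68.9816, 17.6116) (81.1444, 0) (99, 0) (99, 30) (68.8405, 30)]  |A|=794.3229
5. ⊥bis P4·P3 via (62.975,12.005): [(68.9816, 17.6116) (81.1444, 0) (99, 0) (99, 30) (68.8405, 30)]  |A|=794.3229
6. canonical 5-gon: [(68.9816, 17.6116) (81.1444, 0) (99, 0) (99, 30) (68.8405, 30)]
7. shoelace: 794.3229

Area of P4's cell: 794.3229 (5 vertices)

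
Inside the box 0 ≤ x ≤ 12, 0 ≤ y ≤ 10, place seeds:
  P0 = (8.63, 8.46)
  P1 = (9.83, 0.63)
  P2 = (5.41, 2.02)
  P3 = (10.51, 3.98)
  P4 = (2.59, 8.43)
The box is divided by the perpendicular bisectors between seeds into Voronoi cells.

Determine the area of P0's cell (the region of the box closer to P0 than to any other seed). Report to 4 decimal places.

Area of P0's cell: 25.1504

1. box [0,12]×[0,10]: [(0, 0) (12, 0) (12, 10) (0, 10)]
2. ⊥bis P0·P1 via (9.23,4.545): [(0, 3.1304) (12, 4.9695) (12, 10) (0, 10)]  |A|=71.4002
3. ⊥bis P0·P2 via (7.02,5.24): [(0, 8.75) (8.6024, 4.4488) (12, 4.9695) (12, 10) (0, 10)]  |A|=47.2295
4. ⊥bis P0·P3 via (9.57,6.22): [(0, 8.75) (7.118, 5.191) (12, 7.2397) (12, 10) (0, 10)]  |A|=40.0405
5. ⊥bis P0·P4 via (5.61,8.445): [(5.6224, 5.9388) (7.118, 5.191) (12, 7.2397) (12, 10) (5.6023, 10)]  |A|=25.1504
6. canonical 5-gon: [(5.6224, 5.9388) (7.118, 5.191) (12, 7.2397) (12, 10) (5.6023, 10)]
7. shoelace: 25.1504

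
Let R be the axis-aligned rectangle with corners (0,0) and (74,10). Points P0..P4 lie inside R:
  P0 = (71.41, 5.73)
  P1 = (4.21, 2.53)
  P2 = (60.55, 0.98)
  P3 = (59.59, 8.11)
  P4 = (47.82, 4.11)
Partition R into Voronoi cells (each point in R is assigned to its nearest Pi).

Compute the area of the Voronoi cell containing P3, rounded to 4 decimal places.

Area of P3's cell: 67.3777

1. box [0,74]×[0,10]: [(0, 0) (74, 0) (74, 10) (0, 10)]
2. ⊥bis P3·P0 via (65.5,6.92): [(0, 0) (64.1066, 0) (66.1202, 10) (0, 10)]  |A|=651.134
3. ⊥bis P3·P1 via (31.9,5.32): [(32.436, 0) (64.1066, 0) (66.1202, 10) (31.4285, 10)]  |A|=331.8116
4. ⊥bis P3·P2 via (60.07,4.545): [(32.3541, 0.8133) (65.1598, 5.2303) (66.1202, 10) (31.4285, 10)]  |A|=235.4674
5. ⊥bis P3·P4 via (53.705,6.11): [(54.4921, 3.794) (65.1598, 5.2303) (66.1202, 10) (52.383, 10)]  |A|=67.3777
6. canonical 4-gon: [(54.4921, 3.794) (65.1598, 5.2303) (66.1202, 10) (52.383, 10)]
7. shoelace: 67.3777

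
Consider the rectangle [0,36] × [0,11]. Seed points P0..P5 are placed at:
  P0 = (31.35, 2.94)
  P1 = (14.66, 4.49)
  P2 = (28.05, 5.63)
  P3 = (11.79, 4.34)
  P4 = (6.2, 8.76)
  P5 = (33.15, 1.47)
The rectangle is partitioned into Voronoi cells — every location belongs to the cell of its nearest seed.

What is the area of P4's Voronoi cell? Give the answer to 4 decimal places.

1. box [0,36]×[0,11]: [(0, 0) (36, 0) (36, 11) (0, 11)]
2. ⊥bis P4·P0 via (18.775,5.85): [(0, 0) (17.4212, 0) (19.9668, 11) (0, 11)]  |A|=205.6341
3. ⊥bis P4·P1 via (10.43,6.625): [(0, 0) (7.0862, 0) (12.6382, 11) (0, 11)]  |A|=108.484
4. ⊥bis P4·P2 via (17.125,7.195): [(0, 0) (7.0862, 0) (12.6382, 11) (0, 11)]  |A|=108.484
5. ⊥bis P4·P3 via (8.995,6.55): [(0, 0) (3.8159, 0) (12.5136, 11) (0, 11)]  |A|=89.8124
6. ⊥bis P4·P5 via (19.675,5.115): [(0, 0) (3.8159, 0) (12.5136, 11) (0, 11)]  |A|=89.8124
7. canonical 4-gon: [(0, 0) (3.8159, 0) (12.5136, 11) (0, 11)]
8. shoelace: 89.8124

Area of P4's cell: 89.8124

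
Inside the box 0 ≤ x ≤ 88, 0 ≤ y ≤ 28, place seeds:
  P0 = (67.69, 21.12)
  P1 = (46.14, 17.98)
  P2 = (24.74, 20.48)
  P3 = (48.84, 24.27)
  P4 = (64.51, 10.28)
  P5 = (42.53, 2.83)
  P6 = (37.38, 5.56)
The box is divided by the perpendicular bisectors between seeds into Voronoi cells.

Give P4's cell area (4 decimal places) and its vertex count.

Area of P4's cell: 470.5674 (6 vertices)

1. box [0,88]×[0,28]: [(0, 0) (88, 0) (88, 28) (0, 28)]
2. ⊥bis P4·P0 via (66.1,15.7): [(0, 0) (88, 0) (88, 9.2755) (24.1717, 28) (0, 28)]  |A|=1866.4222
3. ⊥bis P4·P1 via (55.325,14.13): [(49.4022, 0) (88, 0) (88, 9.2755) (57.0909, 18.3429)]  |A|=497.3454
4. ⊥bis P4·P2 via (44.625,15.38): [(49.4022, 0) (88, 0) (88, 9.2755) (57.0909, 18.3429)]  |A|=497.3454
5. ⊥bis P4·P3 via (56.675,17.275): [(56.6152, 17.208) (49.4022, 0) (88, 0) (88, 9.2755) (57.5168, 18.2179)]  |A|=497.074
6. ⊥bis P4·P5 via (53.52,6.555): [(56.6152, 17.208) (52.9074, 8.3623) (55.7418, 0) (88, 0) (88, 9.2755) (57.5168, 18.2179)]  |A|=470.5674
7. ⊥bis P4·P6 via (50.945,7.92): [(56.6152, 17.208) (52.9074, 8.3623) (55.7418, 0) (88, 0) (88, 9.2755) (57.5168, 18.2179)]  |A|=470.5674
8. canonical 6-gon: [(56.6152, 17.208) (52.9074, 8.3623) (55.7418, 0) (88, 0) (88, 9.2755) (57.5168, 18.2179)]
9. shoelace: 470.5674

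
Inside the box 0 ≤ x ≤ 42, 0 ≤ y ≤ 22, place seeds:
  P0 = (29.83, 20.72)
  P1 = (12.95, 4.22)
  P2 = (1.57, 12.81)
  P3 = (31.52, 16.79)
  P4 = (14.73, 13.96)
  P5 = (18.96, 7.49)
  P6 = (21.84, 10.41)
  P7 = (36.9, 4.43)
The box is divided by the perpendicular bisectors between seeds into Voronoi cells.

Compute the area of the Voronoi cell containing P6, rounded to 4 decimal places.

1. box [0,42]×[0,22]: [(0, 0) (42, 0) (42, 22) (0, 22)]
2. ⊥bis P6·P0 via (25.835,15.565): [(0, 0) (42, 0) (42, 3.0375) (17.5315, 22) (0, 22)]  |A|=692.0084
3. ⊥bis P6·P1 via (17.395,7.315): [(22.4883, 0) (42, 0) (42, 3.0375) (17.5315, 22) (7.17, 22)]  |A|=365.7664
4. ⊥bis P6·P2 via (11.705,11.61): [(12.0973, 14.9235) (22.4883, 0) (42, 0) (42, 3.0375) (17.5315, 22) (12.9352, 22)]  |A|=345.3677
5. ⊥bis P6·P3 via (26.68,13.6): [(12.0973, 14.9235) (22.4883, 0) (35.6436, 0) (24.9149, 16.278) (17.5315, 22) (12.9352, 22)]  |A|=267.6851
6. ⊥bis P6·P4 via (18.285,12.185): [(16.4972, 8.6044) (22.4883, 0) (35.6436, 0) (24.9149, 16.278) (21.6082, 18.8407)]  |A|=189.746
7. ⊥bis P6·P5 via (20.4,8.95): [(17.9006, 11.4151) (29.4743, 0) (35.6436, 0) (24.9149, 16.278) (21.6082, 18.8407)]  |A|=135.4157
8. ⊥bis P6·P7 via (29.37,7.42): [(17.9006, 11.4151) (27.2822, 2.1621) (29.89, 8.7296) (24.9149, 16.278) (21.6082, 18.8407)]  |A|=98.4701
9. canonical 5-gon: [(17.9006, 11.4151) (27.2822, 2.1621) (29.89, 8.7296) (24.9149, 16.278) (21.6082, 18.8407)]
10. shoelace: 98.4701

Area of P6's cell: 98.4701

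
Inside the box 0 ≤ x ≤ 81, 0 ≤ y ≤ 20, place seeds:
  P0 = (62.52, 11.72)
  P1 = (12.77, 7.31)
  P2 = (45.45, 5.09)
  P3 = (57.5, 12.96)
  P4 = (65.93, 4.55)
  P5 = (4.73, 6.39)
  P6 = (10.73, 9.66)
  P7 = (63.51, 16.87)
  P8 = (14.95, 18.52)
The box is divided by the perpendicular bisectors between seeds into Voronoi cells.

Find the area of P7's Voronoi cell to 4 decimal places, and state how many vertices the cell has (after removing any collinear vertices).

1. box [0,81]×[0,20]: [(0, 0) (81, 0) (81, 20) (0, 20)]
2. ⊥bis P7·P0 via (63.015,14.295): [(81, 10.8377) (81, 20) (33.3375, 20)]  |A|=218.3494
3. ⊥bis P7·P1 via (38.14,12.09): [(36.7741, 19.3394) (81, 10.8377) (81, 20) (36.6497, 20)]  |A|=217.2553
4. ⊥bis P7·P2 via (54.48,10.98): [(50.7841, 16.6462) (81, 10.8377) (81, 20) (48.5965, 20)]  |A|=192.7614
5. ⊥bis P7·P3 via (60.505,14.915): [(60.6072, 14.7579) (81, 10.8377) (81, 20) (57.1968, 20)]  |A|=155.8124
6. ⊥bis P7·P4 via (64.72,10.71): [(60.6072, 14.7579) (73.1007, 12.3562) (81, 13.9079) (81, 20) (57.1968, 20)]  |A|=143.6863
7. ⊥bis P7·P5 via (34.12,11.63): [(60.6072, 14.7579) (73.1007, 12.3562) (81, 13.9079) (81, 20) (57.1968, 20)]  |A|=143.6863
8. ⊥bis P7·P6 via (37.12,13.265): [(60.6072, 14.7579) (73.1007, 12.3562) (81, 13.9079) (81, 20) (57.1968, 20)]  |A|=143.6863
9. ⊥bis P7·P8 via (39.23,17.695): [(60.6072, 14.7579) (73.1007, 12.3562) (81, 13.9079) (81, 20) (57.1968, 20)]  |A|=143.6863
10. canonical 5-gon: [(60.6072, 14.7579) (73.1007, 12.3562) (81, 13.9079) (81, 20) (57.1968, 20)]
11. shoelace: 143.6863

Area of P7's cell: 143.6863 (5 vertices)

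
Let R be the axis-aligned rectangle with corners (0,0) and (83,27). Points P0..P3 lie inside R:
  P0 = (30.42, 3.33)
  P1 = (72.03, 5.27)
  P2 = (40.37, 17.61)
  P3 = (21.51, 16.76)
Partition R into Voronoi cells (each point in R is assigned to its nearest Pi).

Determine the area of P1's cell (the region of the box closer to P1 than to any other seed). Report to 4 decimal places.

Area of P1's cell: 701.9212

1. box [0,83]×[0,27]: [(0, 0) (83, 0) (83, 27) (0, 27)]
2. ⊥bis P1·P0 via (51.225,4.3): [(51.4255, 0) (83, 0) (83, 27) (50.1666, 27)]  |A|=869.5063
3. ⊥bis P1·P2 via (56.2,11.44): [(51.7411, 0) (83, 0) (83, 27) (62.2648, 27)]  |A|=701.9212
4. ⊥bis P1·P3 via (46.77,11.015): [(51.7411, 0) (83, 0) (83, 27) (62.2648, 27)]  |A|=701.9212
5. canonical 4-gon: [(51.7411, 0) (83, 0) (83, 27) (62.2648, 27)]
6. shoelace: 701.9212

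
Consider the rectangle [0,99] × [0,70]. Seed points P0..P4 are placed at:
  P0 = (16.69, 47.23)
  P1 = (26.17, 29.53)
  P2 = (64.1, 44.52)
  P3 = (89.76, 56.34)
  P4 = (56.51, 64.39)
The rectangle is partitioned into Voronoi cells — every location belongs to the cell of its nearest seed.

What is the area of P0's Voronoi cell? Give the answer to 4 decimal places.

Area of P0's cell: 1190.4201

1. box [0,99]×[0,70]: [(0, 0) (99, 0) (99, 70) (0, 70)]
2. ⊥bis P0·P1 via (21.43,38.38): [(0, 26.9022) (80.4673, 70) (0, 70)]  |A|=1733.9812
3. ⊥bis P0·P2 via (40.395,45.875): [(0, 26.9022) (40.552, 48.6216) (41.774, 70) (0, 70)]  |A|=1320.3807
4. ⊥bis P0·P3 via (53.225,51.785): [(0, 26.9022) (40.552, 48.6216) (41.774, 70) (0, 70)]  |A|=1320.3807
5. ⊥bis P0·P4 via (36.6,55.81): [(0, 26.9022) (39.858, 48.2499) (30.485, 70) (0, 70)]  |A|=1190.4201
6. canonical 4-gon: [(0, 26.9022) (39.858, 48.2499) (30.485, 70) (0, 70)]
7. shoelace: 1190.4201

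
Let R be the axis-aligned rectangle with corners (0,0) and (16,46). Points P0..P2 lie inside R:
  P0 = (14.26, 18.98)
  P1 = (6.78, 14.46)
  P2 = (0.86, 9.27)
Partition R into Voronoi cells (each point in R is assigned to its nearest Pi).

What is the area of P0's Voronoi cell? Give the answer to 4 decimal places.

Area of P0's cell: 401.7558

1. box [0,16]×[0,46]: [(0, 0) (16, 0) (16, 46) (0, 46)]
2. ⊥bis P0·P1 via (10.52,16.72): [(0, 34.1292) (16, 7.6513) (16, 46) (0, 46)]  |A|=401.7558
3. ⊥bis P0·P2 via (7.56,14.125): [(0, 34.1292) (16, 7.6513) (16, 46) (0, 46)]  |A|=401.7558
4. canonical 4-gon: [(0, 34.1292) (16, 7.6513) (16, 46) (0, 46)]
5. shoelace: 401.7558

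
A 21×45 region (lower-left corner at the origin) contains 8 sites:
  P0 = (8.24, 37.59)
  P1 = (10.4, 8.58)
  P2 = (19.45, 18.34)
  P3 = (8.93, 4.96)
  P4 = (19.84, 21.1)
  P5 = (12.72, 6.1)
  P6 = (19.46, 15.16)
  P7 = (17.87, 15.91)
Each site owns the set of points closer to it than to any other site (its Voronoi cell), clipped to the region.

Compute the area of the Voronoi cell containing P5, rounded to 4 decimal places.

1. box [0,21]×[0,45]: [(0, 0) (21, 0) (21, 45) (0, 45)]
2. ⊥bis P5·P0 via (10.48,21.845): [(0, 20.354) (0, 0) (21, 0) (21, 23.3417)]  |A|=458.8048
3. ⊥bis P5·P1 via (11.56,7.34): [(3.7138, 0) (21, 0) (21, 16.171)]  |A|=139.7673
4. ⊥bis P5·P2 via (16.085,12.22): [(16.5206, 11.9805) (3.7138, 0) (21, 0) (21, 9.5176)]  |A|=124.8655
5. ⊥bis P5·P3 via (10.825,5.53): [(16.5206, 11.9805) (10.5615, 6.4059) (12.4884, 0) (21, 0) (21, 9.5176)]  |A|=96.7608
6. ⊥bis P5·P4 via (16.28,13.6): [(16.5206, 11.9805) (10.5615, 6.4059) (12.4884, 0) (21, 0) (21, 9.5176)]  |A|=96.7608
7. ⊥bis P5·P6 via (16.09,10.63): [(15.5257, 11.0498) (10.5615, 6.4059) (12.4884, 0) (21, 0) (21, 6.9773)]  |A|=86.498
8. ⊥bis P5·P7 via (15.295,11.005): [(16.2834, 10.4861) (15.4121, 10.9435) (10.5615, 6.4059) (12.4884, 0) (21, 0) (21, 6.9773)]  |A|=86.4258
9. canonical 6-gon: [(16.2834, 10.4861) (15.4121, 10.9435) (10.5615, 6.4059) (12.4884, 0) (21, 0) (21, 6.9773)]
10. shoelace: 86.4258

Area of P5's cell: 86.4258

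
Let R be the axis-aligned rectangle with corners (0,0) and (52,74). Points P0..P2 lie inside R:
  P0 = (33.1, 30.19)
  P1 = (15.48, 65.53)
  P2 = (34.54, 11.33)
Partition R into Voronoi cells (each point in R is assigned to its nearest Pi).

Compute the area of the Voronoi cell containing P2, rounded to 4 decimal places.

1. box [0,52]×[0,74]: [(0, 0) (52, 0) (52, 74) (0, 74)]
2. ⊥bis P2·P0 via (33.82,20.76): [(0, 18.1778) (0, 0) (52, 0) (52, 22.1481)]  |A|=1048.4722
3. ⊥bis P2·P1 via (25.01,38.43): [(0, 18.1778) (0, 0) (52, 0) (52, 22.1481)]  |A|=1048.4722
4. canonical 4-gon: [(0, 18.1778) (0, 0) (52, 0) (52, 22.1481)]
5. shoelace: 1048.4722

Area of P2's cell: 1048.4722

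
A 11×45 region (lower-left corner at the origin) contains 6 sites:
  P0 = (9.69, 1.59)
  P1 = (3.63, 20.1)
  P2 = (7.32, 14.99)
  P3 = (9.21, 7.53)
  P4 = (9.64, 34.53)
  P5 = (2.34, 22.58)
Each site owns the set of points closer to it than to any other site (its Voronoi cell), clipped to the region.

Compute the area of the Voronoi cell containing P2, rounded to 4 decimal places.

Area of P2's cell: 77.0393

1. box [0,11]×[0,45]: [(0, 0) (11, 0) (11, 45) (0, 45)]
2. ⊥bis P2·P0 via (8.505,8.29): [(0, 6.7858) (11, 8.7313) (11, 45) (0, 45)]  |A|=409.6563
3. ⊥bis P2·P1 via (5.475,17.545): [(0, 13.5914) (0, 6.7858) (11, 8.7313) (11, 21.5347)]  |A|=107.8499
4. ⊥bis P2·P3 via (8.265,11.26): [(0, 13.5914) (0, 9.1661) (11, 11.9529) (11, 21.5347)]  |A|=77.0393
5. ⊥bis P2·P4 via (8.48,24.76): [(0, 13.5914) (0, 9.1661) (11, 11.9529) (11, 21.5347)]  |A|=77.0393
6. ⊥bis P2·P5 via (4.83,18.785): [(0, 13.5914) (0, 9.1661) (11, 11.9529) (11, 21.5347)]  |A|=77.0393
7. canonical 4-gon: [(0, 13.5914) (0, 9.1661) (11, 11.9529) (11, 21.5347)]
8. shoelace: 77.0393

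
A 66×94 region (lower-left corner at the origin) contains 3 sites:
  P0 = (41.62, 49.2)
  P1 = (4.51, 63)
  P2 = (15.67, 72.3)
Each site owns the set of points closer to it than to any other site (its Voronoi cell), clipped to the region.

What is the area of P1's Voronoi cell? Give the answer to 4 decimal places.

1. box [0,66]×[0,94]: [(0, 0) (66, 0) (66, 94) (0, 94)]
2. ⊥bis P1·P0 via (23.065,56.1): [(0, 0) (2.2032, 0) (37.1588, 94) (0, 94)]  |A|=1850.0146
3. ⊥bis P1·P2 via (10.09,67.65): [(0, 79.758) (0, 0) (2.2032, 0) (22.0313, 53.3204)]  |A|=937.3269
4. canonical 4-gon: [(0, 79.758) (0, 0) (2.2032, 0) (22.0313, 53.3204)]
5. shoelace: 937.3269

Area of P1's cell: 937.3269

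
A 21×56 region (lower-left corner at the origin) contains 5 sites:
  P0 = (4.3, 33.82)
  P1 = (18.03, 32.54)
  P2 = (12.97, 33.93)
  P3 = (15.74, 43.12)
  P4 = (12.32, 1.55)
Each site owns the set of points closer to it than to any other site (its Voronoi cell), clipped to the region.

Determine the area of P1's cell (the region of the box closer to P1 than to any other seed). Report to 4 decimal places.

Area of P1's cell: 150.8861

1. box [0,21]×[0,56]: [(0, 0) (21, 0) (21, 56) (0, 56)]
2. ⊥bis P1·P0 via (11.165,33.18): [(8.0717, 0) (21, 0) (21, 56) (13.2924, 56)]  |A|=577.8031
3. ⊥bis P1·P2 via (15.5,33.235): [(8.9458, 9.3759) (8.0717, 0) (21, 0) (21, 53.2566)]  |A|=381.5892
4. ⊥bis P1·P3 via (16.885,37.83): [(16.7545, 37.8018) (8.9458, 9.3759) (8.0717, 0) (21, 0) (21, 38.7207)]  |A|=350.7331
5. ⊥bis P1·P4 via (15.175,17.045): [(16.7545, 37.8018) (11.2512, 17.768) (21, 15.9717) (21, 38.7207)]  |A|=150.8861
6. canonical 4-gon: [(16.7545, 37.8018) (11.2512, 17.768) (21, 15.9717) (21, 38.7207)]
7. shoelace: 150.8861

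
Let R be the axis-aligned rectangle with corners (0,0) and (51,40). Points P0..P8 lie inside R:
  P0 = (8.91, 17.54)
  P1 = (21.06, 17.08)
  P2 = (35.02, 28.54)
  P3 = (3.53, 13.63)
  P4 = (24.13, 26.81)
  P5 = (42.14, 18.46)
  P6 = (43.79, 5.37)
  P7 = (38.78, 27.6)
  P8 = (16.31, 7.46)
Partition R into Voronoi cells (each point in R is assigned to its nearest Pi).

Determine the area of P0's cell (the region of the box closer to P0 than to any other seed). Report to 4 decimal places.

1. box [0,51]×[0,40]: [(0, 0) (51, 0) (51, 40) (0, 40)]
2. ⊥bis P0·P1 via (14.985,17.31): [(0, 0) (14.3296, 0) (15.844, 40) (0, 40)]  |A|=603.4737
3. ⊥bis P0·P2 via (21.965,23.04): [(0, 0) (14.3296, 0) (15.7596, 37.7694) (14.8198, 40) (0, 40)]  |A|=602.3314
4. ⊥bis P0·P3 via (6.22,15.585): [(0, 24.1435) (14.4889, 4.2073) (15.7596, 37.7694) (14.8198, 40) (0, 40)]  |A|=397.2805
5. ⊥bis P0·P4 via (16.52,22.175): [(0, 24.1435) (14.4889, 4.2073) (15.2482, 24.263) (5.6634, 40) (0, 40)]  |A|=318.3164
6. ⊥bis P0·P5 via (25.525,18): [(0, 24.1435) (14.4889, 4.2073) (15.2482, 24.263) (5.6634, 40) (0, 40)]  |A|=318.3164
7. ⊥bis P0·P6 via (26.35,11.455): [(0, 24.1435) (14.4889, 4.2073) (15.2482, 24.263) (5.6634, 40) (0, 40)]  |A|=318.3164
8. ⊥bis P0·P7 via (23.845,22.57): [(0, 24.1435) (14.4889, 4.2073) (15.2482, 24.263) (5.6634, 40) (0, 40)]  |A|=318.3164
9. ⊥bis P0·P8 via (12.61,12.5): [(0, 24.1435) (9.9052, 10.5143) (14.8656, 14.1559) (15.2482, 24.263) (5.6634, 40) (0, 40)]  |A|=294.3278
10. canonical 6-gon: [(0, 24.1435) (9.9052, 10.5143) (14.8656, 14.1559) (15.2482, 24.263) (5.6634, 40) (0, 40)]
11. shoelace: 294.3278

Area of P0's cell: 294.3278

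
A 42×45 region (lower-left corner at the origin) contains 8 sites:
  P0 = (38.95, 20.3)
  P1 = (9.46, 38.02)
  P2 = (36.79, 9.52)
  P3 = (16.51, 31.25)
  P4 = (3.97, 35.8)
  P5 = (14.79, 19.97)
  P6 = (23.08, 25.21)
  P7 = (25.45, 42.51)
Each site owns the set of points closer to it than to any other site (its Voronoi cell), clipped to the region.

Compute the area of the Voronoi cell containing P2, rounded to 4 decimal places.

1. box [0,42]×[0,45]: [(0, 0) (42, 0) (42, 45) (0, 45)]
2. ⊥bis P2·P0 via (37.87,14.91): [(0, 22.4981) (0, 0) (42, 0) (42, 14.0825)]  |A|=768.1909
3. ⊥bis P2·P1 via (23.125,23.77): [(18.031, 18.8852) (0, 1.5943) (0, 0) (42, 0) (42, 14.0825)]  |A|=579.7332
4. ⊥bis P2·P3 via (26.65,20.385): [(23.8036, 17.7285) (4.8075, 0) (42, 0) (42, 14.0825)]  |A|=457.8091
5. ⊥bis P2·P4 via (20.38,22.66): [(23.8036, 17.7285) (4.8075, 0) (42, 0) (42, 14.0825)]  |A|=457.8091
6. ⊥bis P2·P5 via (25.79,14.745): [(26.9114, 17.1058) (18.7861, 0) (42, 0) (42, 14.0825)]  |A|=304.7884
7. ⊥bis P2·P6 via (29.935,17.365): [(29.1297, 16.6613) (24.9764, 13.0321) (18.7861, 0) (42, 0) (42, 14.0825)]  |A|=299.8401
8. ⊥bis P2·P7 via (31.12,26.015): [(29.1297, 16.6613) (24.9764, 13.0321) (18.7861, 0) (42, 0) (42, 14.0825)]  |A|=299.8401
9. canonical 5-gon: [(29.1297, 16.6613) (24.9764, 13.0321) (18.7861, 0) (42, 0) (42, 14.0825)]
10. shoelace: 299.8401

Area of P2's cell: 299.8401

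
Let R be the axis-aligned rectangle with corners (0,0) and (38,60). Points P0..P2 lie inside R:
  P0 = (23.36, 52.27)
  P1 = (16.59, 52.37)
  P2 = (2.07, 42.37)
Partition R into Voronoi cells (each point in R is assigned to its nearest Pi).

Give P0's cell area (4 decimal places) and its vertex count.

1. box [0,38]×[0,60]: [(0, 0) (38, 0) (38, 60) (0, 60)]
2. ⊥bis P0·P1 via (19.975,52.32): [(19.2022, 0) (38, 0) (38, 60) (20.0884, 60)]  |A|=1101.2814
3. ⊥bis P0·P2 via (12.715,47.32): [(19.6799, 32.3419) (34.7191, 0) (38, 0) (38, 60) (20.0884, 60)]  |A|=850.3572
4. canonical 5-gon: [(19.6799, 32.3419) (34.7191, 0) (38, 0) (38, 60) (20.0884, 60)]
5. shoelace: 850.3572

Area of P0's cell: 850.3572 (5 vertices)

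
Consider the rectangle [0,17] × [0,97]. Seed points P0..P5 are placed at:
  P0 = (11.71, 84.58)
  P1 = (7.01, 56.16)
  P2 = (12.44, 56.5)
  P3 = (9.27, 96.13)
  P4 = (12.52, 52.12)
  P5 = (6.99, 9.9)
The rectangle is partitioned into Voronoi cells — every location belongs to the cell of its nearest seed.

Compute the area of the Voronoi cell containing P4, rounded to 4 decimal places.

1. box [0,17]×[0,97]: [(0, 0) (17, 0) (17, 97) (0, 97)]
2. ⊥bis P4·P0 via (12.115,68.35): [(0, 68.0477) (0, 0) (17, 0) (17, 68.4719)]  |A|=1160.4165
3. ⊥bis P4·P1 via (9.765,54.14): [(0, 40.8219) (0, 0) (17, 0) (17, 64.0075)]  |A|=891.0502
4. ⊥bis P4·P2 via (12.48,54.31): [(9.8545, 54.262) (0, 40.8219) (0, 0) (17, 0) (17, 54.3926)]  |A|=856.6982
5. ⊥bis P4·P3 via (10.895,74.125): [(9.8545, 54.262) (0, 40.8219) (0, 0) (17, 0) (17, 54.3926)]  |A|=856.6982
6. ⊥bis P4·P5 via (9.755,31.01): [(9.8545, 54.262) (0, 40.8219) (0, 32.2877) (17, 30.061) (17, 54.3926)]  |A|=326.7337
7. canonical 5-gon: [(9.8545, 54.262) (0, 40.8219) (0, 32.2877) (17, 30.061) (17, 54.3926)]
8. shoelace: 326.7337

Area of P4's cell: 326.7337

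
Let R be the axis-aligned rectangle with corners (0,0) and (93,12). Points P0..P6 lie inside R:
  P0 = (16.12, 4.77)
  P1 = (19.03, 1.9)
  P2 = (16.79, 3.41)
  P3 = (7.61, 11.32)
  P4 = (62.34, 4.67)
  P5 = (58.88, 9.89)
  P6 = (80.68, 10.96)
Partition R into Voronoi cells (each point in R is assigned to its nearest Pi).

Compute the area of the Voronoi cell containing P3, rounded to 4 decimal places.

1. box [0,93]×[0,12]: [(0, 0) (93, 0) (93, 12) (0, 12)]
2. ⊥bis P3·P0 via (11.865,8.045): [(0, 0) (5.6729, 0) (14.9091, 12) (0, 12)]  |A|=123.492
3. ⊥bis P3·P1 via (13.32,6.61): [(0, 0) (5.6729, 0) (14.9091, 12) (0, 12)]  |A|=123.492
4. ⊥bis P3·P2 via (12.2,7.365): [(0, 0) (5.6729, 0) (14.9091, 12) (0, 12)]  |A|=123.492
5. ⊥bis P3·P4 via (34.975,7.995): [(0, 0) (5.6729, 0) (14.9091, 12) (0, 12)]  |A|=123.492
6. ⊥bis P3·P5 via (33.245,10.605): [(0, 0) (5.6729, 0) (14.9091, 12) (0, 12)]  |A|=123.492
7. ⊥bis P3·P6 via (44.145,11.14): [(0, 0) (5.6729, 0) (14.9091, 12) (0, 12)]  |A|=123.492
8. canonical 4-gon: [(0, 0) (5.6729, 0) (14.9091, 12) (0, 12)]
9. shoelace: 123.492

Area of P3's cell: 123.4920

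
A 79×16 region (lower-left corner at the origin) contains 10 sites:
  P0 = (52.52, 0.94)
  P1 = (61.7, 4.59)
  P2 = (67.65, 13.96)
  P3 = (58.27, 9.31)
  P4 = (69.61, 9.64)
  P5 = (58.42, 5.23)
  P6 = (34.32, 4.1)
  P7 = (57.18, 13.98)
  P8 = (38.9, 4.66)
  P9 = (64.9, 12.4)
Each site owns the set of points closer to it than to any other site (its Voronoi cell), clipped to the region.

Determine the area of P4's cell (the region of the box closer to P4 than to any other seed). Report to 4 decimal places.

Area of P4's cell: 161.7650

1. box [0,79]×[0,16]: [(0, 0) (79, 0) (79, 16) (0, 16)]
2. ⊥bis P4·P0 via (61.065,5.29): [(63.758, 0) (79, 0) (79, 16) (55.6129, 16)]  |A|=309.0333
3. ⊥bis P4·P1 via (65.655,7.115): [(70.1974, 0) (79, 0) (79, 16) (59.9825, 16)]  |A|=222.5602
4. ⊥bis P4·P2 via (68.63,11.8): [(64.0039, 9.7011) (70.1974, 0) (79, 0) (79, 16) (77.8871, 16)]  |A|=166.1708
5. ⊥bis P4·P3 via (63.94,9.475): [(64.0039, 9.7011) (70.1974, 0) (79, 0) (79, 16) (77.8871, 16)]  |A|=166.1708
6. ⊥bis P4·P5 via (64.015,7.435): [(64.0039, 9.7011) (70.1974, 0) (79, 0) (79, 16) (77.8871, 16)]  |A|=166.1708
7. ⊥bis P4·P6 via (51.965,6.87): [(64.0039, 9.7011) (70.1974, 0) (79, 0) (79, 16) (77.8871, 16)]  |A|=166.1708
8. ⊥bis P4·P7 via (63.395,11.81): [(64.0039, 9.7011) (70.1974, 0) (79, 0) (79, 16) (77.8871, 16)]  |A|=166.1708
9. ⊥bis P4·P8 via (54.255,7.15): [(64.0039, 9.7011) (70.1974, 0) (79, 0) (79, 16) (77.8871, 16)]  |A|=166.1708
10. ⊥bis P4·P9 via (67.255,11.02): [(67.3796, 11.2327) (65.2961, 7.6771) (70.1974, 0) (79, 0) (79, 16) (77.8871, 16)]  |A|=161.765
11. canonical 6-gon: [(67.3796, 11.2327) (65.2961, 7.6771) (70.1974, 0) (79, 0) (79, 16) (77.8871, 16)]
12. shoelace: 161.765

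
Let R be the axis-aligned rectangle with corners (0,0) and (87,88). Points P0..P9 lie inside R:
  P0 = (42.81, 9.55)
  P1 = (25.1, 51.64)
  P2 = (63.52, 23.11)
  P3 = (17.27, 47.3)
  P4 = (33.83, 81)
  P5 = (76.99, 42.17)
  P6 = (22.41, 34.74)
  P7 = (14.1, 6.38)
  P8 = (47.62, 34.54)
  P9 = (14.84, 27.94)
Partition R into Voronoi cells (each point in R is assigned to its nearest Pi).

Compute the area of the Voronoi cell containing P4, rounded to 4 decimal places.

1. box [0,87]×[0,88]: [(0, 0) (87, 0) (87, 88) (0, 88)]
2. ⊥bis P4·P0 via (38.32,45.275): [(0, 40.4589) (87, 51.3932) (87, 88) (0, 88)]  |A|=3660.435
3. ⊥bis P4·P1 via (29.465,66.32): [(0, 75.0812) (81.8446, 50.7453) (87, 51.3932) (87, 88) (0, 88)]  |A|=2243.608
4. ⊥bis P4·P2 via (48.675,52.055): [(0, 75.0812) (59.2315, 57.4691) (87, 71.7107) (87, 88) (0, 88)]  |A|=1936.8571
5. ⊥bis P4·P3 via (25.55,64.15): [(0, 76.7051) (8.3685, 72.5929) (59.2315, 57.4691) (87, 71.7107) (87, 88) (0, 88)]  |A|=1930.0622
6. ⊥bis P4·P5 via (55.41,61.585): [(0, 76.7051) (8.3685, 72.5929) (53.2951, 59.2343) (79.1749, 88) (0, 88)]  |A|=1476.2212
7. ⊥bis P4·P6 via (28.12,57.87): [(0, 76.7051) (8.3685, 72.5929) (53.2951, 59.2343) (79.1749, 88) (0, 88)]  |A|=1476.2212
8. ⊥bis P4·P7 via (23.965,43.69): [(0, 76.7051) (8.3685, 72.5929) (53.2951, 59.2343) (79.1749, 88) (0, 88)]  |A|=1476.2212
9. ⊥bis P4·P8 via (40.725,57.77): [(0, 76.7051) (8.3685, 72.5929) (49.4801, 60.3686) (56.0774, 62.3268) (79.1749, 88) (0, 88)]  |A|=1468.7441
10. ⊥bis P4·P9 via (24.335,54.47): [(0, 76.7051) (8.3685, 72.5929) (49.4801, 60.3686) (56.0774, 62.3268) (79.1749, 88) (0, 88)]  |A|=1468.7441
11. canonical 6-gon: [(0, 76.7051) (8.3685, 72.5929) (49.4801, 60.3686) (56.0774, 62.3268) (79.1749, 88) (0, 88)]
12. shoelace: 1468.7441

Area of P4's cell: 1468.7441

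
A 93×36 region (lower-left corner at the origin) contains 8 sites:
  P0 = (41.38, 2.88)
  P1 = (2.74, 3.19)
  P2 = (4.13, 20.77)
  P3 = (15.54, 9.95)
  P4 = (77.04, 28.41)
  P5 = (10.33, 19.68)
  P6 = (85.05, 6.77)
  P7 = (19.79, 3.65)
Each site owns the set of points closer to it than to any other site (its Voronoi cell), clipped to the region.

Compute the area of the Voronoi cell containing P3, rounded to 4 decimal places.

Area of P3's cell: 237.6507

1. box [0,93]×[0,36]: [(0, 0) (93, 0) (93, 36) (0, 36)]
2. ⊥bis P3·P0 via (28.46,6.415): [(0, 0) (26.7048, 0) (36.5547, 36) (0, 36)]  |A|=1138.6705
3. ⊥bis P3·P1 via (9.14,6.57): [(0, 23.8765) (12.6098, 0) (26.7048, 0) (36.5547, 36) (0, 36)]  |A|=988.1317
4. ⊥bis P3·P2 via (9.835,15.36): [(6.4069, 11.745) (12.6098, 0) (26.7048, 0) (36.5547, 36) (29.4077, 36)]  |A|=592.6525
5. ⊥bis P3·P4 via (46.29,19.18): [(6.4069, 11.745) (12.6098, 0) (26.7048, 0) (36.5547, 36) (29.4077, 36)]  |A|=592.6525
6. ⊥bis P3·P5 via (12.935,14.815): [(6.5821, 11.4133) (12.6098, 0) (26.7048, 0) (33.8177, 25.9968)]  |A|=382.5891
7. ⊥bis P3·P6 via (50.295,8.36): [(6.5821, 11.4133) (12.6098, 0) (26.7048, 0) (33.8177, 25.9968)]  |A|=382.5891
8. ⊥bis P3·P7 via (17.665,6.8): [(6.5821, 11.4133) (11.2898, 2.4993) (31.0327, 15.8179) (33.8177, 25.9968)]  |A|=237.6507
9. canonical 4-gon: [(6.5821, 11.4133) (11.2898, 2.4993) (31.0327, 15.8179) (33.8177, 25.9968)]
10. shoelace: 237.6507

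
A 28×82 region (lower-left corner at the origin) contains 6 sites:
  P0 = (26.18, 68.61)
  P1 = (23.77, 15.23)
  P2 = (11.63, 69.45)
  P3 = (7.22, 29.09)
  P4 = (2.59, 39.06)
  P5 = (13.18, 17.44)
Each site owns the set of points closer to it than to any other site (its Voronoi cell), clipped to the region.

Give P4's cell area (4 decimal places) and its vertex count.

Area of P4's cell: 365.0113 (4 vertices)

1. box [0,28]×[0,82]: [(0, 0) (28, 0) (28, 82) (0, 82)]
2. ⊥bis P4·P0 via (14.385,53.835): [(0, 65.3187) (0, 0) (28, 0) (28, 42.966)]  |A|=1515.9858
3. ⊥bis P4·P1 via (13.18,27.145): [(0, 65.3187) (0, 15.4307) (28, 40.317) (28, 42.966)]  |A|=735.519
4. ⊥bis P4·P2 via (7.11,54.255): [(17.8673, 51.0551) (0, 56.37) (0, 15.4307) (28, 40.317) (28, 42.966)]  |A|=655.5748
5. ⊥bis P4·P3 via (4.905,34.075): [(26.5475, 44.1256) (17.8673, 51.0551) (0, 56.37) (0, 31.7972)]  |A|=365.0113
6. ⊥bis P4·P5 via (7.885,28.25): [(26.5475, 44.1256) (17.8673, 51.0551) (0, 56.37) (0, 31.7972)]  |A|=365.0113
7. canonical 4-gon: [(26.5475, 44.1256) (17.8673, 51.0551) (0, 56.37) (0, 31.7972)]
8. shoelace: 365.0113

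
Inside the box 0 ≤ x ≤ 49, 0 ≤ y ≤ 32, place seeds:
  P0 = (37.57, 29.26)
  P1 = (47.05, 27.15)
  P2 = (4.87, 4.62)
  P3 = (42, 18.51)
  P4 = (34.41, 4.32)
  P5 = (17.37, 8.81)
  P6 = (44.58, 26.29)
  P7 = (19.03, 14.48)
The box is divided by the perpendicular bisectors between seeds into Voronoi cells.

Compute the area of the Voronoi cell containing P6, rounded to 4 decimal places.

1. box [0,49]×[0,32]: [(0, 0) (49, 0) (49, 32) (0, 32)]
2. ⊥bis P6·P0 via (41.075,27.775): [(29.3073, 0) (49, 0) (49, 32) (42.865, 32)]  |A|=413.2428
3. ⊥bis P6·P1 via (45.815,26.72): [(29.3073, 0) (49, 0) (49, 17.5724) (43.9766, 32) (42.865, 32)]  |A|=377.0051
4. ⊥bis P6·P2 via (24.725,15.455): [(30.9907, 3.9733) (33.1589, 0) (49, 0) (49, 17.5724) (43.9766, 32) (42.865, 32)]  |A|=369.3534
5. ⊥bis P6·P3 via (43.29,22.4): [(39.3511, 23.7062) (47.8451, 20.8894) (43.9766, 32) (42.865, 32)]  |A|=46.3475
6. ⊥bis P6·P4 via (39.495,15.305): [(39.3511, 23.7062) (47.8451, 20.8894) (43.9766, 32) (42.865, 32)]  |A|=46.3475
7. ⊥bis P6·P5 via (30.975,17.55): [(39.3511, 23.7062) (47.8451, 20.8894) (43.9766, 32) (42.865, 32)]  |A|=46.3475
8. ⊥bis P6·P7 via (31.805,20.385): [(39.3511, 23.7062) (47.8451, 20.8894) (43.9766, 32) (42.865, 32)]  |A|=46.3475
9. canonical 4-gon: [(39.3511, 23.7062) (47.8451, 20.8894) (43.9766, 32) (42.865, 32)]
10. shoelace: 46.3475

Area of P6's cell: 46.3475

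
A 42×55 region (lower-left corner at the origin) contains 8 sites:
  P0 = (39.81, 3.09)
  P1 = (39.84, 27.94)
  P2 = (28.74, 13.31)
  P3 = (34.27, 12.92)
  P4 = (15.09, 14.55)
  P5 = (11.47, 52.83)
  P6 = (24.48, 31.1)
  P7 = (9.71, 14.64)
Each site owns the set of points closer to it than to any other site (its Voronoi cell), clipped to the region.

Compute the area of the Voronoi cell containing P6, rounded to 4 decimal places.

1. box [0,42]×[0,55]: [(0, 0) (42, 0) (42, 55) (0, 55)]
2. ⊥bis P6·P0 via (32.145,17.095): [(0, 0) (0.9101, 0) (42, 22.4887) (42, 55) (0, 55)]  |A|=1847.9711
3. ⊥bis P6·P1 via (32.16,29.52): [(0, 0) (0.9101, 0) (29.2814, 15.5277) (37.402, 55) (0, 55)]  |A|=1550.4745
4. ⊥bis P6·P2 via (26.61,22.205): [(0, 15.833) (30.8647, 23.2238) (37.402, 55) (0, 55)]  |A|=1198.6852
5. ⊥bis P6·P3 via (29.375,22.01): [(0, 15.833) (30.8647, 23.2238) (37.402, 55) (0, 55)]  |A|=1198.6852
6. ⊥bis P6·P4 via (19.785,22.825): [(0, 34.0504) (22.579, 21.2397) (30.8647, 23.2238) (37.402, 55) (0, 55)]  |A|=993.0185
7. ⊥bis P6·P5 via (17.975,41.965): [(2.4418, 32.6651) (22.579, 21.2397) (30.8647, 23.2238) (37.0726, 53.3989)]  |A|=525.4482
8. ⊥bis P6·P7 via (17.095,22.87): [(4.6835, 34.0072) (12.6058, 26.8983) (22.579, 21.2397) (30.8647, 23.2238) (37.0726, 53.3989)]  |A|=512.1637
9. canonical 5-gon: [(4.6835, 34.0072) (12.6058, 26.8983) (22.579, 21.2397) (30.8647, 23.2238) (37.0726, 53.3989)]
10. shoelace: 512.1637

Area of P6's cell: 512.1637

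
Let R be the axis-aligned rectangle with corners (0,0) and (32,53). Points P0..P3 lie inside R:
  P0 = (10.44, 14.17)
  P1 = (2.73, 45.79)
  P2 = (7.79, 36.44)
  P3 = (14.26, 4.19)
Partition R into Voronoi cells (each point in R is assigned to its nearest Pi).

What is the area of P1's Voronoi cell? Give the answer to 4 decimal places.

Area of P1's cell: 200.5073

1. box [0,32]×[0,53]: [(0, 0) (32, 0) (32, 53) (0, 53)]
2. ⊥bis P1·P0 via (6.585,29.98): [(0, 28.3744) (32, 36.177) (32, 53) (0, 53)]  |A|=663.178
3. ⊥bis P1·P2 via (5.26,41.115): [(0, 38.2684) (27.2214, 53) (0, 53)]  |A|=200.5073
4. ⊥bis P1·P3 via (8.495,24.99): [(0, 38.2684) (27.2214, 53) (0, 53)]  |A|=200.5073
5. canonical 3-gon: [(0, 38.2684) (27.2214, 53) (0, 53)]
6. shoelace: 200.5073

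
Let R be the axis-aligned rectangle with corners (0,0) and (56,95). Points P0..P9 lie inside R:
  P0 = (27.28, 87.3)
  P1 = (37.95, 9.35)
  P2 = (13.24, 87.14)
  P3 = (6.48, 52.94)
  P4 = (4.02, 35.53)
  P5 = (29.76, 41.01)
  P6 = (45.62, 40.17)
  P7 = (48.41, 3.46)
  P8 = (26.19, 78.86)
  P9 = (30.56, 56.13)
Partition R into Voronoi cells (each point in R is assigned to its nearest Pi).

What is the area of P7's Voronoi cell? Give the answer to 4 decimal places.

Area of P7's cell: 226.4966

1. box [0,56]×[0,95]: [(0, 0) (56, 0) (56, 95) (0, 95)]
2. ⊥bis P7·P0 via (37.845,45.38): [(0, 35.842) (0, 0) (56, 0) (56, 49.9556)]  |A|=2402.3321
3. ⊥bis P7·P1 via (43.18,6.405): [(39.5734, 0) (56, 0) (56, 29.1719)]  |A|=239.5984
4. ⊥bis P7·P2 via (30.825,45.3): [(39.5734, 0) (56, 0) (56, 29.1719)]  |A|=239.5984
5. ⊥bis P7·P3 via (27.445,28.2): [(39.5734, 0) (56, 0) (56, 29.1719)]  |A|=239.5984
6. ⊥bis P7·P4 via (26.215,19.495): [(39.5734, 0) (56, 0) (56, 29.1719)]  |A|=239.5984
7. ⊥bis P7·P5 via (39.085,22.235): [(39.5734, 0) (56, 0) (56, 29.1719)]  |A|=239.5984
8. ⊥bis P7·P6 via (47.015,21.815): [(52.0738, 22.1995) (39.5734, 0) (56, 0) (56, 22.4979)]  |A|=226.4966
9. ⊥bis P7·P8 via (37.3,41.16): [(52.0738, 22.1995) (39.5734, 0) (56, 0) (56, 22.4979)]  |A|=226.4966
10. ⊥bis P7·P9 via (39.485,29.795): [(52.0738, 22.1995) (39.5734, 0) (56, 0) (56, 22.4979)]  |A|=226.4966
11. canonical 4-gon: [(52.0738, 22.1995) (39.5734, 0) (56, 0) (56, 22.4979)]
12. shoelace: 226.4966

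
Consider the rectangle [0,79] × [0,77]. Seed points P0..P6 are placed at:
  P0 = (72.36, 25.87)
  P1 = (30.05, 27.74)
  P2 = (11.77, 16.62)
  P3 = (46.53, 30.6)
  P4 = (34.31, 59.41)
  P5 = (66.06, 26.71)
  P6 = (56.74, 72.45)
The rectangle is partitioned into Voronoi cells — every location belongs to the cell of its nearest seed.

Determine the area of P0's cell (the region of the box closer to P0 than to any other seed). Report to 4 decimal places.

1. box [0,79]×[0,77]: [(0, 0) (79, 0) (79, 77) (0, 77)]
2. ⊥bis P0·P1 via (51.205,26.805): [(50.0203, 0) (79, 0) (79, 77) (53.4235, 77)]  |A|=2100.4144
3. ⊥bis P0·P2 via (42.065,21.245): [(50.0203, 0) (79, 0) (79, 77) (53.4235, 77)]  |A|=2100.4144
4. ⊥bis P0·P3 via (59.445,28.235): [(54.2746, 0) (79, 0) (79, 77) (68.3749, 77)]  |A|=1360.9957
5. ⊥bis P0·P4 via (53.335,42.64): [(64.3767, 55.1664) (54.2746, 0) (79, 0) (79, 71.7561)]  |A|=1206.6617
6. ⊥bis P0·P5 via (69.21,26.29): [(74.6078, 66.7732) (65.7047, 0) (79, 0) (79, 71.7561)]  |A|=601.471
7. ⊥bis P0·P6 via (64.55,49.16): [(72.6202, 51.8662) (65.7047, 0) (79, 0) (79, 54.0056)]  |A|=517.0629
8. canonical 4-gon: [(72.6202, 51.8662) (65.7047, 0) (79, 0) (79, 54.0056)]
9. shoelace: 517.0629

Area of P0's cell: 517.0629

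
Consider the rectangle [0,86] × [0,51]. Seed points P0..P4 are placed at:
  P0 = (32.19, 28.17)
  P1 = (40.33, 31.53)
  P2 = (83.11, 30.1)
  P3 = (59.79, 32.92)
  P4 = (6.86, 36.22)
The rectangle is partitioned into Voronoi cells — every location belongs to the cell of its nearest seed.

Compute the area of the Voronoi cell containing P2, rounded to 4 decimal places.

1. box [0,86]×[0,51]: [(0, 0) (86, 0) (86, 51) (0, 51)]
2. ⊥bis P2·P0 via (57.65,29.135): [(58.7543, 0) (86, 0) (86, 51) (56.8213, 51)]  |A|=1438.8234
3. ⊥bis P2·P1 via (61.72,30.815): [(60.69, 0) (86, 0) (86, 51) (62.3947, 51)]  |A|=1247.3408
4. ⊥bis P2·P3 via (71.45,31.51): [(67.6396, 0) (86, 0) (86, 51) (73.8069, 51)]  |A|=779.1151
5. ⊥bis P2·P4 via (44.985,33.16): [(67.6396, 0) (86, 0) (86, 51) (73.8069, 51)]  |A|=779.1151
6. canonical 4-gon: [(67.6396, 0) (86, 0) (86, 51) (73.8069, 51)]
7. shoelace: 779.1151

Area of P2's cell: 779.1151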